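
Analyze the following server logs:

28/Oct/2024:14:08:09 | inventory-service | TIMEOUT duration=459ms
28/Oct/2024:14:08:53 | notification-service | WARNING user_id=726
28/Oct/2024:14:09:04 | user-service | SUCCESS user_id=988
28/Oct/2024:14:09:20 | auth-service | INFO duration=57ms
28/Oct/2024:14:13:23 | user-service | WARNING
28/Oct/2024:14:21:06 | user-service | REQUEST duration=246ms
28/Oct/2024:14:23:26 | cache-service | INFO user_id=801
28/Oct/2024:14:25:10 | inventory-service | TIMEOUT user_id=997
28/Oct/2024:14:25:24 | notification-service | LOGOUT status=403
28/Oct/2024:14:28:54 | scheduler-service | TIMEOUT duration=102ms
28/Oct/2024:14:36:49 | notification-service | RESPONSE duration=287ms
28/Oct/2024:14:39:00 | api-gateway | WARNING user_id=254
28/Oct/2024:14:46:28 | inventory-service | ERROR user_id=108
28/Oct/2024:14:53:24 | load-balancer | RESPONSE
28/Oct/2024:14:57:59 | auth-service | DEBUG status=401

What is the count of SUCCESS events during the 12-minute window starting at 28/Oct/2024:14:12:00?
0

To count events in the time window:

1. Window boundaries: 28/Oct/2024:14:12:00 to 28/Oct/2024:14:24:00
2. Filter for SUCCESS events within this window
3. Count matching events: 0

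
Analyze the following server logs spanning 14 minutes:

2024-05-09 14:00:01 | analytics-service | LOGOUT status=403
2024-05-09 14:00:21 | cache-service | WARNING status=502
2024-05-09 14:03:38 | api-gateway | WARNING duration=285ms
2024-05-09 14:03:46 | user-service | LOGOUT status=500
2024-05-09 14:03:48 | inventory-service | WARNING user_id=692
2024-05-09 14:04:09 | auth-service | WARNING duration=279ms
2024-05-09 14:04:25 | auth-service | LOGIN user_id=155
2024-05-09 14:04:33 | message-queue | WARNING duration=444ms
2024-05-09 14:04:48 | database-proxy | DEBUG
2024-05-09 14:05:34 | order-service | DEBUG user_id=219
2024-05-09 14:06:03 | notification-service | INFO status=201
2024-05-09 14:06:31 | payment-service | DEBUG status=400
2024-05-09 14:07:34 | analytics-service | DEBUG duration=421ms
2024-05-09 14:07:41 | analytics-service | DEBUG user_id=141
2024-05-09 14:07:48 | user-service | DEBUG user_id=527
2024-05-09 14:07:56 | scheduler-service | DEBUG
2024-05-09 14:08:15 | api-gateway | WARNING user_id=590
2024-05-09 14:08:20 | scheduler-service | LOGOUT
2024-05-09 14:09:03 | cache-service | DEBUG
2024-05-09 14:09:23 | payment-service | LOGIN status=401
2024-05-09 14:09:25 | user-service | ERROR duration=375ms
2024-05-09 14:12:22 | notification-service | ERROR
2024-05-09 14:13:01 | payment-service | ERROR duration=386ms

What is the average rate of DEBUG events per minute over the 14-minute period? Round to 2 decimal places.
0.57

To calculate the rate:

1. Count total DEBUG events: 8
2. Total time period: 14 minutes
3. Rate = 8 / 14 = 0.57 events per minute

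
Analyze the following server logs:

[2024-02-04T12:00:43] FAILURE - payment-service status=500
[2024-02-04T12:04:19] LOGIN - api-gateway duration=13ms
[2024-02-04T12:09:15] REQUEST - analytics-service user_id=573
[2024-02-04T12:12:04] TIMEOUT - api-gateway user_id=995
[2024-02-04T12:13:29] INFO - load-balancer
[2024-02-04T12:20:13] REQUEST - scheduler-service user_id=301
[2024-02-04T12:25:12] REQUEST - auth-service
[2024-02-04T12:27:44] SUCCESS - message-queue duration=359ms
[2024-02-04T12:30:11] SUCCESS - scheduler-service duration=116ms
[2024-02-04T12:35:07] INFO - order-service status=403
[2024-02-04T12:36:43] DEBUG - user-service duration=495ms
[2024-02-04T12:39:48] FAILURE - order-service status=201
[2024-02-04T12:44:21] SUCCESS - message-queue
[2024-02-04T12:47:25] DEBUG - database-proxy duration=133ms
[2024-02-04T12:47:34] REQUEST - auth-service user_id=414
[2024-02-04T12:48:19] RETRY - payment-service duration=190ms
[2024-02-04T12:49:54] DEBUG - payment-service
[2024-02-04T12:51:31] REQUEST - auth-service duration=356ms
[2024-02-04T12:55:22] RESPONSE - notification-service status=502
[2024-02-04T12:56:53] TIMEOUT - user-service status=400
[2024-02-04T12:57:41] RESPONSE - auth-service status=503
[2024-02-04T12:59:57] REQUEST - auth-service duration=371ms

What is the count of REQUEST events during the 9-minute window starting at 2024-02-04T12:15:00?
1

To count events in the time window:

1. Window boundaries: 2024-02-04T12:15:00 to 2024-02-04T12:24:00
2. Filter for REQUEST events within this window
3. Count matching events: 1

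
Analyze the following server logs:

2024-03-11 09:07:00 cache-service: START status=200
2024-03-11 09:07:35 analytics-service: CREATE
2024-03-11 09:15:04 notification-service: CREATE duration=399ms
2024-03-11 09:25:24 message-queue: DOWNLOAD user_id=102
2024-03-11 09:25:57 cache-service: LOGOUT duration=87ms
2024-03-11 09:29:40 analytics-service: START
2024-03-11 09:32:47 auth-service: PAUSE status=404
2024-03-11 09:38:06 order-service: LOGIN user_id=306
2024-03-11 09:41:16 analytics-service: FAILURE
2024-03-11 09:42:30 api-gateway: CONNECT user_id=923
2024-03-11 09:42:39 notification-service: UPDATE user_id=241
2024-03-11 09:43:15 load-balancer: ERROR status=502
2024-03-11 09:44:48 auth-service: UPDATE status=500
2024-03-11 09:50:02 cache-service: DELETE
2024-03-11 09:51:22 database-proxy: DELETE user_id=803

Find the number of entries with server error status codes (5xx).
2

To find matching entries:

1. Pattern to match: server error status codes (5xx)
2. Scan each log entry for the pattern
3. Count matches: 2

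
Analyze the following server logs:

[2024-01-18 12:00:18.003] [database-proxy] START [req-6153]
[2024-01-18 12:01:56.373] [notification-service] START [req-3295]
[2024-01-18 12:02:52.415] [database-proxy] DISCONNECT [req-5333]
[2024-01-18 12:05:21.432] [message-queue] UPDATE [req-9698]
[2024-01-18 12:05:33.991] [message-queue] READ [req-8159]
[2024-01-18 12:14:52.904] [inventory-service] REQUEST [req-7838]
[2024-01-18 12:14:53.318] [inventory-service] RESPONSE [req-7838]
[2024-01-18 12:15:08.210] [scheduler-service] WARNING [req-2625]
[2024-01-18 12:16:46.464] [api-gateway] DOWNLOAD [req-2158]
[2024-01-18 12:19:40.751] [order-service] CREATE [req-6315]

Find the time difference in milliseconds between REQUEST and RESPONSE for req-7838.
414

To calculate latency:

1. Find REQUEST with id req-7838: 2024-01-18 12:14:52.904
2. Find RESPONSE with id req-7838: 2024-01-18 12:14:53.318
3. Latency: 2024-01-18 12:14:53.318 - 2024-01-18 12:14:52.904 = 414ms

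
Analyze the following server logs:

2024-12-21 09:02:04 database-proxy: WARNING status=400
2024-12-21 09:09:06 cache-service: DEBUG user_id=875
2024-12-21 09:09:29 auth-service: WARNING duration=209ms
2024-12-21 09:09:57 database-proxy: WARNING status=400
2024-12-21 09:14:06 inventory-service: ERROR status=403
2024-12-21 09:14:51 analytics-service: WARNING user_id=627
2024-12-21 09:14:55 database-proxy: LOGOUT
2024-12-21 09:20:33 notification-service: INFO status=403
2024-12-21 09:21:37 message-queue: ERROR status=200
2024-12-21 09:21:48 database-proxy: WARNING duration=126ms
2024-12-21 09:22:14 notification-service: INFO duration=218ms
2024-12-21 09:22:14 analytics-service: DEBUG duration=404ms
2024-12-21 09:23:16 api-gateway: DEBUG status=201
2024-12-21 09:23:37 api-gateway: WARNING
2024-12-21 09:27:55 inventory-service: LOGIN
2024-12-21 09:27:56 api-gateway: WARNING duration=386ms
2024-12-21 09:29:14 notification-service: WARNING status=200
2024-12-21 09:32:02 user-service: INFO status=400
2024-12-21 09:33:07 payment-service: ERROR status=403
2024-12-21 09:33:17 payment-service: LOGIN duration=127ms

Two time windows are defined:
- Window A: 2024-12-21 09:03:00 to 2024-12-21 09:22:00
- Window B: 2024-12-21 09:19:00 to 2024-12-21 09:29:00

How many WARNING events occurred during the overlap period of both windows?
1

To find overlap events:

1. Window A: 2024-12-21 09:03:00 to 2024-12-21 09:22:00
2. Window B: 2024-12-21 09:19:00 to 2024-12-21 09:29:00
3. Overlap period: 2024-12-21 09:19:00 to 2024-12-21 09:22:00
4. Count WARNING events in overlap: 1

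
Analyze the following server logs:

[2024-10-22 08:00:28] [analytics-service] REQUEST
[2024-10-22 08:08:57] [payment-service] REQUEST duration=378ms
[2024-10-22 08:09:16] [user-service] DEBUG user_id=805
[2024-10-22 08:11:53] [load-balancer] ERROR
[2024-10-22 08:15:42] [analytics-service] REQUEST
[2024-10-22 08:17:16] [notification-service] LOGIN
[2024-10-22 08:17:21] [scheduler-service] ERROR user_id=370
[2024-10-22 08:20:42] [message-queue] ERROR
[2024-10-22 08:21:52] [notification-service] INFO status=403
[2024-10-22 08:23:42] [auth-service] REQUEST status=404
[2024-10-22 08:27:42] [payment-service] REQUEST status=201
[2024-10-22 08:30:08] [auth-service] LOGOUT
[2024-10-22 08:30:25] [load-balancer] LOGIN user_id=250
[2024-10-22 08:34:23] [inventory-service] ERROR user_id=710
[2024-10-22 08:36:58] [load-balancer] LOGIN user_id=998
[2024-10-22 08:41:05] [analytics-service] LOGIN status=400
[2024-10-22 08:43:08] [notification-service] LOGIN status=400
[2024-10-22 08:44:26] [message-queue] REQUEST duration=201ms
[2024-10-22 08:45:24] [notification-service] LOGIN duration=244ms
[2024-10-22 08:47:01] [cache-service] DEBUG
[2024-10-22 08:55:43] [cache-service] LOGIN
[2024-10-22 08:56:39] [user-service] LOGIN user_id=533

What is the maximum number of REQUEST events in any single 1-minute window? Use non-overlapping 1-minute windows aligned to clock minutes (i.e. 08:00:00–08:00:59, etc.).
1

To find the burst window:

1. Divide the log period into non-overlapping 1-minute windows starting at 08:00
2. Count REQUEST events in each window
3. Find the window with maximum count
4. Maximum events in a window: 1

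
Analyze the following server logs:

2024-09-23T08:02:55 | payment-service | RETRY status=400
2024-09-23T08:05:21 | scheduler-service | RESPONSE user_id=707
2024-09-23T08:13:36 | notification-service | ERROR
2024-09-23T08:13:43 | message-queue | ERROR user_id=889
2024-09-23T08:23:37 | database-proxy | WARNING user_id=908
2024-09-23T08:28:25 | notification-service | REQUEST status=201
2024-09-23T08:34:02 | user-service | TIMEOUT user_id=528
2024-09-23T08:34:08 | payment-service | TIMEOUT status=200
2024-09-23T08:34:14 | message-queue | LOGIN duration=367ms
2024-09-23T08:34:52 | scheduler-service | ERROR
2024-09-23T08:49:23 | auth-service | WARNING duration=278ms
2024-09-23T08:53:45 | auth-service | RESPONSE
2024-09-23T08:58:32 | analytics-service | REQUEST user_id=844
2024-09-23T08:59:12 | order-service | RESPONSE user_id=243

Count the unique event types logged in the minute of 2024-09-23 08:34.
3

To count unique event types:

1. Filter events in the minute starting at 2024-09-23 08:34
2. Extract event types from matching entries
3. Count unique types: 3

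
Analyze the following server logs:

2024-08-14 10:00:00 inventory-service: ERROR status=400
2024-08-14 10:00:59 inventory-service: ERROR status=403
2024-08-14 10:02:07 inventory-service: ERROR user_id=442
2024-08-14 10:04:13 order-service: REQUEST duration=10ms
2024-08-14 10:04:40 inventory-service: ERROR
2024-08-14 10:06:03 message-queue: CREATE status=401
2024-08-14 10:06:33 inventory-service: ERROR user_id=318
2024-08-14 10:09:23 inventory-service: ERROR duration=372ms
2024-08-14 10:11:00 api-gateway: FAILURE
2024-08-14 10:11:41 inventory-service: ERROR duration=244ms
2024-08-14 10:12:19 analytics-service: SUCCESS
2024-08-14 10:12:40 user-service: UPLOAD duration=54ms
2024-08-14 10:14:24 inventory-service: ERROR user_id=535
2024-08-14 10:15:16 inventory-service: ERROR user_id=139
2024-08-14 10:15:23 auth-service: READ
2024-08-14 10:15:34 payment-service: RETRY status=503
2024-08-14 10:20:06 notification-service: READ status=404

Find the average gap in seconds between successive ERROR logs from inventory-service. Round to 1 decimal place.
114.5

To calculate average interval:

1. Find all ERROR events for inventory-service in order
2. Calculate time gaps between consecutive events
3. Compute mean of gaps: 916 / 8 = 114.5 seconds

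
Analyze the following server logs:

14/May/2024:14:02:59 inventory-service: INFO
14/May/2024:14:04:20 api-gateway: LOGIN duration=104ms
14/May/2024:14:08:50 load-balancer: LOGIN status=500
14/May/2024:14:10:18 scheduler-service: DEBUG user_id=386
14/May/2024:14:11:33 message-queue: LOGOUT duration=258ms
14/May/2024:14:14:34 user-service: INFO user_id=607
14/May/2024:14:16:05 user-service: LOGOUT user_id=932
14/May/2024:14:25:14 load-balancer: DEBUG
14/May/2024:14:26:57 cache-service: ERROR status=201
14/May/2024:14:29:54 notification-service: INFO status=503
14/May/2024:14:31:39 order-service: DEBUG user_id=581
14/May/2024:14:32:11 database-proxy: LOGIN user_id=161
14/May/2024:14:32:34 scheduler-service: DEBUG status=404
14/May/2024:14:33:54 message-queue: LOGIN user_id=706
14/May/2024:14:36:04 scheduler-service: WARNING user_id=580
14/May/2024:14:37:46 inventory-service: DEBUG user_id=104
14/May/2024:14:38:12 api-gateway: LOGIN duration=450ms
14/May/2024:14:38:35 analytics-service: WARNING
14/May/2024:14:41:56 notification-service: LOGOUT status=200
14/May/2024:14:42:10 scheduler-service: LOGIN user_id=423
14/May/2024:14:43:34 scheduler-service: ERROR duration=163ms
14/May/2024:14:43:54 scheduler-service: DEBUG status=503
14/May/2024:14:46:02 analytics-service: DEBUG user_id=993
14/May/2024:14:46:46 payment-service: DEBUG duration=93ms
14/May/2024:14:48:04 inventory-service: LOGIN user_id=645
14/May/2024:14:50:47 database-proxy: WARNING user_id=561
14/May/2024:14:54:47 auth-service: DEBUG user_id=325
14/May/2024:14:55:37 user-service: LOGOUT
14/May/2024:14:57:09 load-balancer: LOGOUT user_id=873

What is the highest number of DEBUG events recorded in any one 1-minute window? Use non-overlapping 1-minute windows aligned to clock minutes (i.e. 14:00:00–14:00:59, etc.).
2

To find the burst window:

1. Divide the log period into non-overlapping 1-minute windows starting at 14:00
2. Count DEBUG events in each window
3. Find the window with maximum count
4. Maximum events in a window: 2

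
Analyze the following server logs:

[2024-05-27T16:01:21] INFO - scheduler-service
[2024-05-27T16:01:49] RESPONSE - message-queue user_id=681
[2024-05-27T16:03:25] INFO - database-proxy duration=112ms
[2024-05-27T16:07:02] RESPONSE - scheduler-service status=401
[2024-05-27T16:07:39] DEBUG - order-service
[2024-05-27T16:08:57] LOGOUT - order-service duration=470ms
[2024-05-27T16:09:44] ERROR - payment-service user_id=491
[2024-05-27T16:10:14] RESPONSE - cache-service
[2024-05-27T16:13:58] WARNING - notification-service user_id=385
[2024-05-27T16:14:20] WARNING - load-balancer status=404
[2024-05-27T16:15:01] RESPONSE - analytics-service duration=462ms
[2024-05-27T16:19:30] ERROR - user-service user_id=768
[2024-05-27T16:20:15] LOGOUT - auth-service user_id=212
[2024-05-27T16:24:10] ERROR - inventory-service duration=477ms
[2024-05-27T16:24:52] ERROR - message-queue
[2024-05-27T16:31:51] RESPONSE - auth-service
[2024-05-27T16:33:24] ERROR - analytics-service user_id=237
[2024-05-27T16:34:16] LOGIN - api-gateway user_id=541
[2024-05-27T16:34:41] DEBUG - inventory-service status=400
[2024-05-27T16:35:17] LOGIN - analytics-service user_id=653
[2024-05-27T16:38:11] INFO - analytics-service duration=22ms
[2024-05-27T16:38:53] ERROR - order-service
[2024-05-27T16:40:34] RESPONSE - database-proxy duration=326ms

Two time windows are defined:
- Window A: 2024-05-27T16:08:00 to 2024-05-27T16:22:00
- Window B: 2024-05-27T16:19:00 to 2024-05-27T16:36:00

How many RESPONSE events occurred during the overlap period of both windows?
0

To find overlap events:

1. Window A: 2024-05-27T16:08:00 to 2024-05-27T16:22:00
2. Window B: 2024-05-27T16:19:00 to 2024-05-27T16:36:00
3. Overlap period: 2024-05-27T16:19:00 to 2024-05-27T16:22:00
4. Count RESPONSE events in overlap: 0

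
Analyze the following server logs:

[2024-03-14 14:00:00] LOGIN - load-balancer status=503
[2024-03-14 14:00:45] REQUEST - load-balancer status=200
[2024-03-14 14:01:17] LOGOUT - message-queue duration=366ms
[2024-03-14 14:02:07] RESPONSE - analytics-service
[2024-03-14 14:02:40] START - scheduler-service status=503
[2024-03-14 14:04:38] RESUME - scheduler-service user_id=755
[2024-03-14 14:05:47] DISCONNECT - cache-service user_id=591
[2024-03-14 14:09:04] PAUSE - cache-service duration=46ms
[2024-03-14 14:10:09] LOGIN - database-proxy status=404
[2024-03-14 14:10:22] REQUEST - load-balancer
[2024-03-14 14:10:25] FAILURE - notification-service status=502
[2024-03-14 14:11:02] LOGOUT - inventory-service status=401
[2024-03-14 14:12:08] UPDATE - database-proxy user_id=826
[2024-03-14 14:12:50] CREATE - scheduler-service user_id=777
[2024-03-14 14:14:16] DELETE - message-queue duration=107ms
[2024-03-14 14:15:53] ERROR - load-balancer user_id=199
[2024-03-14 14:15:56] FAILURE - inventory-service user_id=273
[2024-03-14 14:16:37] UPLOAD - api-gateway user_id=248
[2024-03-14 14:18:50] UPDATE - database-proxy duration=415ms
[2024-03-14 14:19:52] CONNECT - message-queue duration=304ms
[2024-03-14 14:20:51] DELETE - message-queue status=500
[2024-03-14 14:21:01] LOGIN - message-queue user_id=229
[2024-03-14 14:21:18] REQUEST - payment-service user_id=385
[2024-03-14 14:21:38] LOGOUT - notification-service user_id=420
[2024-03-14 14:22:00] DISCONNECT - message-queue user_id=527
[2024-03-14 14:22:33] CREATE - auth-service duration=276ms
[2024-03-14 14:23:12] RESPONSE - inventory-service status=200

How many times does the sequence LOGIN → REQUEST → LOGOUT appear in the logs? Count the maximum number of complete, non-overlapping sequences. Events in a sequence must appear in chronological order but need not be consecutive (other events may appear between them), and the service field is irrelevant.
3

To count sequences:

1. Look for pattern: LOGIN → REQUEST → LOGOUT
2. Greedily scan the log in chronological order, matching each sequence element in turn (ignoring service)
3. Each time the full pattern completes, increment the count and restart matching from the next event
4. Complete non-overlapping sequences found: 3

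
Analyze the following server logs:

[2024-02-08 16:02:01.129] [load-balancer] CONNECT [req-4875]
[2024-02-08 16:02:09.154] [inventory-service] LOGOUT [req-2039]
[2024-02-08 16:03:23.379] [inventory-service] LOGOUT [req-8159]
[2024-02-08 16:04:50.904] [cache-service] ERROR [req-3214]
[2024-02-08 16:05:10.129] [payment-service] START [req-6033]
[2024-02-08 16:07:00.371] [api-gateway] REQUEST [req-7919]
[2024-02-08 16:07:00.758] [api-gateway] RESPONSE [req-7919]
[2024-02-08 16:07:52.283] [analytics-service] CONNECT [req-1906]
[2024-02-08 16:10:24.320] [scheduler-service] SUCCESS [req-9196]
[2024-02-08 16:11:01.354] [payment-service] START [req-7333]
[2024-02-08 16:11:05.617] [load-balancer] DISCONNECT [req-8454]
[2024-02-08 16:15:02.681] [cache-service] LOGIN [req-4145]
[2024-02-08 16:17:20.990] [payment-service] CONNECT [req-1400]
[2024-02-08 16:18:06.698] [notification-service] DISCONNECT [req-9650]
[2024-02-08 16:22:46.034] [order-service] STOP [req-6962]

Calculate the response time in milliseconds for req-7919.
387

To calculate latency:

1. Find REQUEST with id req-7919: 2024-02-08 16:07:00.371
2. Find RESPONSE with id req-7919: 2024-02-08 16:07:00.758
3. Latency: 2024-02-08 16:07:00.758 - 2024-02-08 16:07:00.371 = 387ms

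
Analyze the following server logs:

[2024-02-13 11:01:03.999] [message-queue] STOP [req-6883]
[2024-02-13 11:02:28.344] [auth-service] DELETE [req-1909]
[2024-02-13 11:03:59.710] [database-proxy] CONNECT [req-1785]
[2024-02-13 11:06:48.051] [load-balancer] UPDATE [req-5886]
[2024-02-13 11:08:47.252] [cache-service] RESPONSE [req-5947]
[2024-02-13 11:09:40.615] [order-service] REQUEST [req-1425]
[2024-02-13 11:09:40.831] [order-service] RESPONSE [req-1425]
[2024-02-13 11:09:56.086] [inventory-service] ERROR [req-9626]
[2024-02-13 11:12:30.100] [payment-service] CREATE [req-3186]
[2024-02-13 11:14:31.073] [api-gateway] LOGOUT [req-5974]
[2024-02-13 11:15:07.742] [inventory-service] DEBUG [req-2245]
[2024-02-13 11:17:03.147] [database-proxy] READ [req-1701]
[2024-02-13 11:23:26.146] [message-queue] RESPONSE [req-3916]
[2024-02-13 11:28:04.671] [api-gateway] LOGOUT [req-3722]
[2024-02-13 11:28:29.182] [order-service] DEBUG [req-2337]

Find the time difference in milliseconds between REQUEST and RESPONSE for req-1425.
216

To calculate latency:

1. Find REQUEST with id req-1425: 2024-02-13 11:09:40.615
2. Find RESPONSE with id req-1425: 2024-02-13 11:09:40.831
3. Latency: 2024-02-13 11:09:40.831 - 2024-02-13 11:09:40.615 = 216ms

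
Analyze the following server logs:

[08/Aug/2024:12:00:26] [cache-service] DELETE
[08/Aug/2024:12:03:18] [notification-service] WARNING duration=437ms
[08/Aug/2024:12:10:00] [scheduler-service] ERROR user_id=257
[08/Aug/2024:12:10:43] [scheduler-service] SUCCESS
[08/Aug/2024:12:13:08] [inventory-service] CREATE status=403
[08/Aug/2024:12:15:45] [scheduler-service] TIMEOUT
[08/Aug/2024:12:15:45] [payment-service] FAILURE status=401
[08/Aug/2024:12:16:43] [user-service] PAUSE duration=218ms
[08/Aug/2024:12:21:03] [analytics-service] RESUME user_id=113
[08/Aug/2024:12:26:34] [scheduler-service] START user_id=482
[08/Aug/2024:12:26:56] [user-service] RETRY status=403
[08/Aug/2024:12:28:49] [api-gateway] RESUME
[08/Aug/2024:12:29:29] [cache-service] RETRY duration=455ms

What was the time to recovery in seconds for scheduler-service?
43

To calculate recovery time:

1. Find ERROR event for scheduler-service: 08/Aug/2024:12:10:00
2. Find next SUCCESS event for scheduler-service: 08/Aug/2024:12:10:43
3. Recovery time: 08/Aug/2024:12:10:43 - 08/Aug/2024:12:10:00 = 43 seconds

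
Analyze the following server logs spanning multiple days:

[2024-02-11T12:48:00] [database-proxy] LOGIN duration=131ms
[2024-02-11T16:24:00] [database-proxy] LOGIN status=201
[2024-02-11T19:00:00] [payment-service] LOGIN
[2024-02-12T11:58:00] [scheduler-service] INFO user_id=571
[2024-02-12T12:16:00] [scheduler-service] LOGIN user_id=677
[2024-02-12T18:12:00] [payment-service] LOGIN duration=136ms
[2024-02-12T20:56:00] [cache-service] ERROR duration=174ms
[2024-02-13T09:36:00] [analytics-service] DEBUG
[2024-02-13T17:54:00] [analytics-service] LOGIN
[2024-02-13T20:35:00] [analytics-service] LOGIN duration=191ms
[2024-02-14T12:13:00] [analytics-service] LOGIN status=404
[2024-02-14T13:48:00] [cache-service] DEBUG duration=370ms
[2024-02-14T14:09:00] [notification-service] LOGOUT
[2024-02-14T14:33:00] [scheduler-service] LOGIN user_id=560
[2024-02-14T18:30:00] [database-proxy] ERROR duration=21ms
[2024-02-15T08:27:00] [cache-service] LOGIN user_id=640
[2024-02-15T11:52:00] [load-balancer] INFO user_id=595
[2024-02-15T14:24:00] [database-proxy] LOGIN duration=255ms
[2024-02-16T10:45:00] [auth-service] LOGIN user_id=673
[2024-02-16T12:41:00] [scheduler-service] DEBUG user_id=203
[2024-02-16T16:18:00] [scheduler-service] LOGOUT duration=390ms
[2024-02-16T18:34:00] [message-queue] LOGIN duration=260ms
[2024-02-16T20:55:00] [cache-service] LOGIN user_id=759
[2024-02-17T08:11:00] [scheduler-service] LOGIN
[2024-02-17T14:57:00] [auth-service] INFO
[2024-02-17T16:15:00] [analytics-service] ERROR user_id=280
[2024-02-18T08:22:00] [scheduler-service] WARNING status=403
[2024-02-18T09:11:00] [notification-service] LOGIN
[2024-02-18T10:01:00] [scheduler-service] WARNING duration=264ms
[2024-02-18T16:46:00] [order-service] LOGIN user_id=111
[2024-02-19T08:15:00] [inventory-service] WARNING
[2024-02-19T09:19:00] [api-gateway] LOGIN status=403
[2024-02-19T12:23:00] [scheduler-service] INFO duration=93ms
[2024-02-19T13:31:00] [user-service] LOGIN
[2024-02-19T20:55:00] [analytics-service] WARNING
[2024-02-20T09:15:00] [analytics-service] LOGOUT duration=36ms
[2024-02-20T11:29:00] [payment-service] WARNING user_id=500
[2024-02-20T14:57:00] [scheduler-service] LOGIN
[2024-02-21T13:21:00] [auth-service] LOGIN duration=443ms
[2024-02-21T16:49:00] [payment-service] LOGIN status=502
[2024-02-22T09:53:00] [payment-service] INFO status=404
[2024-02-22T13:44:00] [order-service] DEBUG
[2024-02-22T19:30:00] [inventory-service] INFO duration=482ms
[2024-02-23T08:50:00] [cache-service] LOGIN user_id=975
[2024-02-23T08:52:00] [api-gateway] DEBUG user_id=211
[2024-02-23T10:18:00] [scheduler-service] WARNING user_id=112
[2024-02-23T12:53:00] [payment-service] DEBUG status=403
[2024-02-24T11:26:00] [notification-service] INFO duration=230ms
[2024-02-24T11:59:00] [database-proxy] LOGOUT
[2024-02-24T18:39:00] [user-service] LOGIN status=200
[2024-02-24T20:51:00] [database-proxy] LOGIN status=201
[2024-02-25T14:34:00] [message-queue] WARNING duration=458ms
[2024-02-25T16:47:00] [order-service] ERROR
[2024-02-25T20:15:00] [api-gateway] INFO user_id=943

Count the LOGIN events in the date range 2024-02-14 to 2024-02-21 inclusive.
15

To filter by date range:

1. Date range: 2024-02-14 through 2024-02-21, both dates inclusive
2. Filter for LOGIN events whose date falls in this range
3. Count matching events: 15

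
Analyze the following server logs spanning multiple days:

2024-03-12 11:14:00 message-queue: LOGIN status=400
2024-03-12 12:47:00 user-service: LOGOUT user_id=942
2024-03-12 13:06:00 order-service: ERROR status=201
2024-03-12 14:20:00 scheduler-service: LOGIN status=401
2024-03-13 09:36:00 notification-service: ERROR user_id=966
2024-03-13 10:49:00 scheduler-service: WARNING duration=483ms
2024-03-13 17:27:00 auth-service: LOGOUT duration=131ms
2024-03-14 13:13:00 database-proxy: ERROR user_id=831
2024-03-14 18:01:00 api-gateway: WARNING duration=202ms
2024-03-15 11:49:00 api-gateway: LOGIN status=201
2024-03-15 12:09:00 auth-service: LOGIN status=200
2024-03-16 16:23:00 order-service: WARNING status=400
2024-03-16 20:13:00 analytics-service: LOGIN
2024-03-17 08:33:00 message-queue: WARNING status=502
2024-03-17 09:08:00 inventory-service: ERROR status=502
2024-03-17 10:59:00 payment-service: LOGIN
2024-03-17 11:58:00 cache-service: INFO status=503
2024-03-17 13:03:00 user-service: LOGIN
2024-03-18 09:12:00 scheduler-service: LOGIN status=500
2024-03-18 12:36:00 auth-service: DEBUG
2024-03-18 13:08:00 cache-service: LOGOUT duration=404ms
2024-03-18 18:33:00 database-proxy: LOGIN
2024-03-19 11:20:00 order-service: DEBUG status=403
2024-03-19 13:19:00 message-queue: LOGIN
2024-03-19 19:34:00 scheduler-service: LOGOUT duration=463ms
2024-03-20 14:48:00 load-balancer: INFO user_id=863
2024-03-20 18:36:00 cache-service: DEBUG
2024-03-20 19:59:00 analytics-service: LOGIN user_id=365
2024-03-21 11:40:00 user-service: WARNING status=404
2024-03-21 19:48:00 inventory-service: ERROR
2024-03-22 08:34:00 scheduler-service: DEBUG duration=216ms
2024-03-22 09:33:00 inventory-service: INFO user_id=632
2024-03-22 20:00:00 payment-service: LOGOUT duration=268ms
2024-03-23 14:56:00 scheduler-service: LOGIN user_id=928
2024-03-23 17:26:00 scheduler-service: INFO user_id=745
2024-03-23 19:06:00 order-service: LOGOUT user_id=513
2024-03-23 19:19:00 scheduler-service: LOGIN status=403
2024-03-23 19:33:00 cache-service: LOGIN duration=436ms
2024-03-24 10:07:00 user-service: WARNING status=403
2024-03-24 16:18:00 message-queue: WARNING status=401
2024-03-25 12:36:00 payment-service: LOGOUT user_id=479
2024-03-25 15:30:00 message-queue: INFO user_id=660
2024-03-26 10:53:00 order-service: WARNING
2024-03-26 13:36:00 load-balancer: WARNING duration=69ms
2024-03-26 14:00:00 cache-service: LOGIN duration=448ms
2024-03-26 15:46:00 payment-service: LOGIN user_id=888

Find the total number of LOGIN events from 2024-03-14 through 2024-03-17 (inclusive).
5

To filter by date range:

1. Date range: 2024-03-14 through 2024-03-17, both dates inclusive
2. Filter for LOGIN events whose date falls in this range
3. Count matching events: 5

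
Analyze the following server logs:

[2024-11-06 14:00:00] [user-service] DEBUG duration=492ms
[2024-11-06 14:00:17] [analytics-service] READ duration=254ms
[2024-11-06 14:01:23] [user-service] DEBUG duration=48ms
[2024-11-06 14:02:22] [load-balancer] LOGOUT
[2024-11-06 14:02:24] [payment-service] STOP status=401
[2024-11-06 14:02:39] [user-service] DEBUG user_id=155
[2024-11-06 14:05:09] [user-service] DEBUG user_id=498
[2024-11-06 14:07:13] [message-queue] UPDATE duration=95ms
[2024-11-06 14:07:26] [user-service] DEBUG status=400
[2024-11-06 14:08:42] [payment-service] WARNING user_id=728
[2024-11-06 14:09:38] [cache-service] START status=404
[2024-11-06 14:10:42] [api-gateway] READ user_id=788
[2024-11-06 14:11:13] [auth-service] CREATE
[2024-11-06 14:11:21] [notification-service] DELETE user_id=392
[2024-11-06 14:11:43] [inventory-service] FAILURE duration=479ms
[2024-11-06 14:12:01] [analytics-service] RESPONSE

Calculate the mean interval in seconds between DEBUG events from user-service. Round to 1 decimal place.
111.5

To calculate average interval:

1. Find all DEBUG events for user-service in order
2. Calculate time gaps between consecutive events
3. Compute mean of gaps: 446 / 4 = 111.5 seconds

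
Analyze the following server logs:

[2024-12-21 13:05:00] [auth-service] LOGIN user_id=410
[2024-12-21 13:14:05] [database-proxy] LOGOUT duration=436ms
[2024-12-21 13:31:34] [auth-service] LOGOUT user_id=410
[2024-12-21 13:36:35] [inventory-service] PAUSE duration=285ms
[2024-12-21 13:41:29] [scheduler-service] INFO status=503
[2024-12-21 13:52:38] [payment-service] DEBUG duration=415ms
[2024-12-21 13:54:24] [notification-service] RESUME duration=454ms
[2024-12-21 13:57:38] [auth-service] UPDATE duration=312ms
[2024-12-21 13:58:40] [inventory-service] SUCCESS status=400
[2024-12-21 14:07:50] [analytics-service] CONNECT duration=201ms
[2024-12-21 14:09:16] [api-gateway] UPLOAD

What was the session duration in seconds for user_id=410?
1594

To calculate session duration:

1. Find LOGIN event for user_id=410: 2024-12-21 13:05:00
2. Find LOGOUT event for user_id=410: 2024-12-21 13:31:34
3. Session duration: 2024-12-21 13:31:34 - 2024-12-21 13:05:00 = 1594 seconds (26 minutes)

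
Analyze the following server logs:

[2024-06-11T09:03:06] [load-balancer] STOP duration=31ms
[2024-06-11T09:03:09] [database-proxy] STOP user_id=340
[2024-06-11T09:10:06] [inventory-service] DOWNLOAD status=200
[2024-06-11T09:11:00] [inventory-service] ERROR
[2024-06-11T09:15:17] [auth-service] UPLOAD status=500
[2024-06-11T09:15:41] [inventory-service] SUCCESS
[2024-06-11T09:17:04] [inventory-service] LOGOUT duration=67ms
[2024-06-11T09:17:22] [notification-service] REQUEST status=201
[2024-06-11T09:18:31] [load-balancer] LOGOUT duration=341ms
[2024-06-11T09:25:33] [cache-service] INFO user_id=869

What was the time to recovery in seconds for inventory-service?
281

To calculate recovery time:

1. Find ERROR event for inventory-service: 2024-06-11T09:11:00
2. Find next SUCCESS event for inventory-service: 2024-06-11T09:15:41
3. Recovery time: 2024-06-11T09:15:41 - 2024-06-11T09:11:00 = 281 seconds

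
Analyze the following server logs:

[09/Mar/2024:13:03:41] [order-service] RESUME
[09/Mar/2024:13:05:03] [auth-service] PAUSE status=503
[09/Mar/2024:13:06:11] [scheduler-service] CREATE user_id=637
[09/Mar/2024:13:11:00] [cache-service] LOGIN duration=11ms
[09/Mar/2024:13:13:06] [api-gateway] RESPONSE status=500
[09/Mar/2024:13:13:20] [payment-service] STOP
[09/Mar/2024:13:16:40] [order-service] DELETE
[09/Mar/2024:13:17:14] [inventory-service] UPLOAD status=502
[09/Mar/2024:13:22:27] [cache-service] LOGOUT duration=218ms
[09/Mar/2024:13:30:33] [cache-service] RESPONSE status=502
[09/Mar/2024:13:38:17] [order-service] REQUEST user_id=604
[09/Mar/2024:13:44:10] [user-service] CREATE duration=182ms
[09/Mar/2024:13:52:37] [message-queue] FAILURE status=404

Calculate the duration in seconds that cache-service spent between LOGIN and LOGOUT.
687

To calculate state duration:

1. Find LOGIN event for cache-service: 09/Mar/2024:13:11:00
2. Find LOGOUT event for cache-service: 09/Mar/2024:13:22:27
3. Calculate duration: 09/Mar/2024:13:22:27 - 09/Mar/2024:13:11:00 = 687 seconds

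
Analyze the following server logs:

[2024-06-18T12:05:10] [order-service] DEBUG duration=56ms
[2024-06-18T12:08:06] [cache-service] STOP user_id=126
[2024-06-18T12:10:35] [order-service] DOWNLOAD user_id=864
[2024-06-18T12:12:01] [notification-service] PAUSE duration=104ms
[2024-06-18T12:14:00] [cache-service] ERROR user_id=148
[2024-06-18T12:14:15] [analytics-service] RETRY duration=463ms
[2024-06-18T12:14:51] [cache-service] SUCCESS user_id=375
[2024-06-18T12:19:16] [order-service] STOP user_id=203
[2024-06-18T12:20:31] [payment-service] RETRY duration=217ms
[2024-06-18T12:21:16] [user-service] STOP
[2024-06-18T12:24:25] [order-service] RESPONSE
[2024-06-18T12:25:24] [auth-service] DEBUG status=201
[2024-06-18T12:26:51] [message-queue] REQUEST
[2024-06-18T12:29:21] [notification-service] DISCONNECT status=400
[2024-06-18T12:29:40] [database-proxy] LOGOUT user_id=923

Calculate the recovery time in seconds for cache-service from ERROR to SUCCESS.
51

To calculate recovery time:

1. Find ERROR event for cache-service: 2024-06-18T12:14:00
2. Find next SUCCESS event for cache-service: 2024-06-18T12:14:51
3. Recovery time: 2024-06-18T12:14:51 - 2024-06-18T12:14:00 = 51 seconds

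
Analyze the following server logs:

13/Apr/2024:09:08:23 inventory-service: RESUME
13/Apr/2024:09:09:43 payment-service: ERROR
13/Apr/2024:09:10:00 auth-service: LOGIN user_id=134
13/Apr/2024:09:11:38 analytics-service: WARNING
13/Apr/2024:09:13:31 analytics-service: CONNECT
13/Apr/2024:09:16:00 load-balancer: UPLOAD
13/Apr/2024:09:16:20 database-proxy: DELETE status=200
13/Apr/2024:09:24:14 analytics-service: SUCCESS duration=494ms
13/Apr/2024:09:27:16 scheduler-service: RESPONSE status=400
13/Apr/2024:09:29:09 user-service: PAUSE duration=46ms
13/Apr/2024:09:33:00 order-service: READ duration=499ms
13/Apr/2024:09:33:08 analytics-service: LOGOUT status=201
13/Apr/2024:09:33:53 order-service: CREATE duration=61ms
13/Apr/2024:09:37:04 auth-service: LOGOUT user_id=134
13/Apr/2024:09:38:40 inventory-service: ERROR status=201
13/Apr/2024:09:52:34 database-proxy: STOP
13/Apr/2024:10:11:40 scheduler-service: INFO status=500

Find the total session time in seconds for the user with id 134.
1624

To calculate session duration:

1. Find LOGIN event for user_id=134: 13/Apr/2024:09:10:00
2. Find LOGOUT event for user_id=134: 13/Apr/2024:09:37:04
3. Session duration: 13/Apr/2024:09:37:04 - 13/Apr/2024:09:10:00 = 1624 seconds (27 minutes)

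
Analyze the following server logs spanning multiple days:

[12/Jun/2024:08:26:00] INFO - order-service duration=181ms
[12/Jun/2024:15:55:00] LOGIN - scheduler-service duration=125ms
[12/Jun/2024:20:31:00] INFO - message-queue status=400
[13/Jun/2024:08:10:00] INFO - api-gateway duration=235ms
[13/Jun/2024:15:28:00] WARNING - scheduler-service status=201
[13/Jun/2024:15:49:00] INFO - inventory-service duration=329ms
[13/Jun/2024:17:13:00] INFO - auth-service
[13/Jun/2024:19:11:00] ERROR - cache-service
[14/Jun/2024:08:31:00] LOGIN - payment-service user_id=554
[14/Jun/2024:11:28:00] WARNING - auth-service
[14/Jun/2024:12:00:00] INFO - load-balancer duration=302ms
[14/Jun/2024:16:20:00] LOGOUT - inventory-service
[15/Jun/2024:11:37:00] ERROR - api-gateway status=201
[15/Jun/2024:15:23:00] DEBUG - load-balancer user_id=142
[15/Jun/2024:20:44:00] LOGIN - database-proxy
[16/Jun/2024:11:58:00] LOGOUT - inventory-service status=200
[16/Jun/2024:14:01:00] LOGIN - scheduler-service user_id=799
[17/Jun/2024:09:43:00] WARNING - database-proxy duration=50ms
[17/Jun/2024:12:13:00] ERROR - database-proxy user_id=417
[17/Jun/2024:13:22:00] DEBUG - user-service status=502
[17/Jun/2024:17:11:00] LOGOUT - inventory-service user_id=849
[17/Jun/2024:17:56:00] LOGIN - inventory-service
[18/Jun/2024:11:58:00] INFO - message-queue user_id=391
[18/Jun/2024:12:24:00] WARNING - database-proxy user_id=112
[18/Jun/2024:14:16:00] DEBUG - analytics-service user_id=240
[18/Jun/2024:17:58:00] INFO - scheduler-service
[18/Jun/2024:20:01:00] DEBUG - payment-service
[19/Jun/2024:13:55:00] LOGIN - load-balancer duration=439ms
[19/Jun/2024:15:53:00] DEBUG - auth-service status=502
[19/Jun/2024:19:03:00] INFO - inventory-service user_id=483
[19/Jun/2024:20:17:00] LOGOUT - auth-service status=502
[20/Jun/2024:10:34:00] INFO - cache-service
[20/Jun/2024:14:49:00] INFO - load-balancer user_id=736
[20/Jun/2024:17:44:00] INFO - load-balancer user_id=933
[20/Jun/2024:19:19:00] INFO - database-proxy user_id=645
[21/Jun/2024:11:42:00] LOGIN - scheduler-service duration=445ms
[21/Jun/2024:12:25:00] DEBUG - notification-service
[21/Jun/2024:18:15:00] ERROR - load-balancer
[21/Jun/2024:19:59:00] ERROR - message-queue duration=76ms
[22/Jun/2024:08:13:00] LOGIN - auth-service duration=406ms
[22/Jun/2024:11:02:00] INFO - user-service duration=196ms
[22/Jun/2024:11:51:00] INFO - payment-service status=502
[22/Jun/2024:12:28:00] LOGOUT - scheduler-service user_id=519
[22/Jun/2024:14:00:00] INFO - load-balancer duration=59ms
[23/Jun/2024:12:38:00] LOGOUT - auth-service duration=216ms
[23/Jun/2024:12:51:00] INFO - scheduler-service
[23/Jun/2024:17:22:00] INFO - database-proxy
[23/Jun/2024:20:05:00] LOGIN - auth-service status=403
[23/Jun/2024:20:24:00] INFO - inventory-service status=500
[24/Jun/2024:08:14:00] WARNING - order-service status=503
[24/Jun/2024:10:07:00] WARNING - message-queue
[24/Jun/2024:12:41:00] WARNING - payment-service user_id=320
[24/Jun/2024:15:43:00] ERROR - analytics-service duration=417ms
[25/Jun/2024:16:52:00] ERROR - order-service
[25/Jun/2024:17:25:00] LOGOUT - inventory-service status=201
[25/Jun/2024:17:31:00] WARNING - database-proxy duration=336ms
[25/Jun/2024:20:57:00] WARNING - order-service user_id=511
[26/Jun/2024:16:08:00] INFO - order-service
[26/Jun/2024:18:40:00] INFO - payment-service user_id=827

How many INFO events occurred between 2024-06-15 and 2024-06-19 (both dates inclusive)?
3

To filter by date range:

1. Date range: 2024-06-15 through 2024-06-19, both dates inclusive
2. Filter for INFO events whose date falls in this range
3. Count matching events: 3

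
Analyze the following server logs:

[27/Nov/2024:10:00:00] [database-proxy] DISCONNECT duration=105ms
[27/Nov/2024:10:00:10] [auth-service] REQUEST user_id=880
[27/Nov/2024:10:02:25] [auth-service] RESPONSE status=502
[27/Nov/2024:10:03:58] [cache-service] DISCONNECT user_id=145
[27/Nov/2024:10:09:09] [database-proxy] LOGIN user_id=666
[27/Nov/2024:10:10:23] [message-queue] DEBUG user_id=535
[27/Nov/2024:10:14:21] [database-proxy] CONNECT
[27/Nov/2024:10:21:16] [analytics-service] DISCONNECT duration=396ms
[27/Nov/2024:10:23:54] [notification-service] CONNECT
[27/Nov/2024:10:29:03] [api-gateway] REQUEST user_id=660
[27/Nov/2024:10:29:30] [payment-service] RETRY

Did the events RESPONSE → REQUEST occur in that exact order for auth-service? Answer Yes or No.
No

To verify sequence order:

1. Find all events in sequence RESPONSE → REQUEST for auth-service
2. Extract their timestamps
3. Check if timestamps are in ascending order
4. Result: No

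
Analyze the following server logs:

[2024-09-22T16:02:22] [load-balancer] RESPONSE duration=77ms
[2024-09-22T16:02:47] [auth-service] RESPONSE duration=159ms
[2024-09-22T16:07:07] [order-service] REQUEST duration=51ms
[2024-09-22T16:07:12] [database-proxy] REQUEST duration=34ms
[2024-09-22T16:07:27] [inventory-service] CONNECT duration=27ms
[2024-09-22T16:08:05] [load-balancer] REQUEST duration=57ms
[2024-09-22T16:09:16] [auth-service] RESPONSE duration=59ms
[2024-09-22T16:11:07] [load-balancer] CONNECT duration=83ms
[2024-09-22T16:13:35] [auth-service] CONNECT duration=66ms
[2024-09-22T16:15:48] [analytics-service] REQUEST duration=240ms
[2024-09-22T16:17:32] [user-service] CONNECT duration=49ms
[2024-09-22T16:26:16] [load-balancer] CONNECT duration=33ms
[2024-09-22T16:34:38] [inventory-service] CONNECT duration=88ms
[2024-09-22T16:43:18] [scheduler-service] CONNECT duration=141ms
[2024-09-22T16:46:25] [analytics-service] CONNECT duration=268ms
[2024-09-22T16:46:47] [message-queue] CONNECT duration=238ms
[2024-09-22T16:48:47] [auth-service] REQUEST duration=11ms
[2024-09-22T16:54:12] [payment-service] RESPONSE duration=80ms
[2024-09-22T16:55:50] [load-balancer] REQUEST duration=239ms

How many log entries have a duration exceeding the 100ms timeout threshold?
6

To count timeouts:

1. Threshold: 100ms
2. Extract duration from each log entry
3. Count entries where duration > 100
4. Timeout count: 6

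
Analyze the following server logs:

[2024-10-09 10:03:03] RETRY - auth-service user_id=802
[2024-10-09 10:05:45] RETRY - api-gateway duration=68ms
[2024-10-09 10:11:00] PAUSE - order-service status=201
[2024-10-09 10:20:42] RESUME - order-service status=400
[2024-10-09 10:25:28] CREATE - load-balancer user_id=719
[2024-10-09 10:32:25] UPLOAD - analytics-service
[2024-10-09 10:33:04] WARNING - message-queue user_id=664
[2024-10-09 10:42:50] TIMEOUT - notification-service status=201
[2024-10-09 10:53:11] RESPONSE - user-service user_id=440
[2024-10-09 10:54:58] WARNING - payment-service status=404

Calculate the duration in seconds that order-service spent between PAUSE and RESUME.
582

To calculate state duration:

1. Find PAUSE event for order-service: 2024-10-09 10:11:00
2. Find RESUME event for order-service: 2024-10-09 10:20:42
3. Calculate duration: 2024-10-09 10:20:42 - 2024-10-09 10:11:00 = 582 seconds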